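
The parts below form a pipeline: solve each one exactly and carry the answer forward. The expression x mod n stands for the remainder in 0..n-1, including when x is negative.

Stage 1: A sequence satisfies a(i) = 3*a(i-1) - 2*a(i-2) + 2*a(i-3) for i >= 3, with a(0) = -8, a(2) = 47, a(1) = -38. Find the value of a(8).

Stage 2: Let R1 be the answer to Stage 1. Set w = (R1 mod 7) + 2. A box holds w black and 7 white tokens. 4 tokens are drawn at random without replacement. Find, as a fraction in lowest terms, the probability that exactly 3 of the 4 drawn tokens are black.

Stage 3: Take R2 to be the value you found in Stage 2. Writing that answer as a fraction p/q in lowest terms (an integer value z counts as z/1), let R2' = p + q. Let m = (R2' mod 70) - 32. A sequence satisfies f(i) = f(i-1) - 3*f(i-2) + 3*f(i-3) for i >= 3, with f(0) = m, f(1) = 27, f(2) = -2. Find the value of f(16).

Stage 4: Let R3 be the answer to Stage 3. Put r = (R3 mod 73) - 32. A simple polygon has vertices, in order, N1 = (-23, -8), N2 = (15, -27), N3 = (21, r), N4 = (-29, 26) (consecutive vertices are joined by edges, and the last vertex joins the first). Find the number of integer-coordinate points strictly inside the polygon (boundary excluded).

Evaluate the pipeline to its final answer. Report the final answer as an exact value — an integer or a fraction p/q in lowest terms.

Stage 1: a(3) = 3*(47) - 2*(-38) + 2*(-8) = 201; iterating: a(3)=201, a(4)=433, a(5)=991, a(6)=2509, a(7)=6411, a(8)=16197; answer 16197
Stage 2: R1 = 16197; w = 8; total draws C(15,4) = 1365; favorable C(8,3)*C(7,1) = 392; P = 56/195; answer 56/195
Stage 3: R2 = 56/195; threaded value p + q = 251; m = 9; f(3) = 1*(-2) - 3*(27) + 3*(9) = -56; iterating: f(3)=-56, f(4)=31, f(5)=193, f(6)=-68, f(7)=-554, f(8)=229, f(9)=1687, f(10)=-662, f(11)=-5036, f(12)=2011, f(13)=15133, f(14)=-6008, f(15)=-45374, f(16)=18049; answer 18049
Stage 4: R3 = 18049; r = -14; cross terms: (-23*-27 - 15*-8)=741, (15*-14 - 21*-27)=357, (21*26 - -29*-14)=140, (-29*-8 - -23*26)=830; twice the area = |2068| = 2068; area = 1034; boundary points = 19 + 1 + 10 + 2 = 32; strictly interior points = area - boundary/2 + 1 = 1019; answer 1019

1019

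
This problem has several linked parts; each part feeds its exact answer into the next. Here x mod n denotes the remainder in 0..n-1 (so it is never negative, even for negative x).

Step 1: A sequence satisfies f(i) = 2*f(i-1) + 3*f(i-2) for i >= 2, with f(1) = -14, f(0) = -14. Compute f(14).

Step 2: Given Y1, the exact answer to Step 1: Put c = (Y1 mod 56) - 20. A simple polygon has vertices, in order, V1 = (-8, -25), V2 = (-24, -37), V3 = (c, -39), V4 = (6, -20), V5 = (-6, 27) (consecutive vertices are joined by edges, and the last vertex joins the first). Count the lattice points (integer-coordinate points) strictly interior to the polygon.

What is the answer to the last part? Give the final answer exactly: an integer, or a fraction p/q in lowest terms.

820

Step 1: f(2) = 2*(-14) + 3*(-14) = -70; iterating: f(2)=-70, f(3)=-182, f(4)=-574, f(5)=-1694, f(6)=-5110, f(7)=-15302, f(8)=-45934, f(9)=-137774, f(10)=-413350, f(11)=-1240022, f(12)=-3720094, f(13)=-11160254, f(14)=-33480790; answer -33480790
Step 2: Y1 = -33480790; c = 22; cross terms: (-8*-37 - -24*-25)=-304, (-24*-39 - 22*-37)=1750, (22*-20 - 6*-39)=-206, (6*27 - -6*-20)=42, (-6*-25 - -8*27)=366; twice the area = |1648| = 1648; area = 824; boundary points = 4 + 2 + 1 + 1 + 2 = 10; strictly interior points = area - boundary/2 + 1 = 820; answer 820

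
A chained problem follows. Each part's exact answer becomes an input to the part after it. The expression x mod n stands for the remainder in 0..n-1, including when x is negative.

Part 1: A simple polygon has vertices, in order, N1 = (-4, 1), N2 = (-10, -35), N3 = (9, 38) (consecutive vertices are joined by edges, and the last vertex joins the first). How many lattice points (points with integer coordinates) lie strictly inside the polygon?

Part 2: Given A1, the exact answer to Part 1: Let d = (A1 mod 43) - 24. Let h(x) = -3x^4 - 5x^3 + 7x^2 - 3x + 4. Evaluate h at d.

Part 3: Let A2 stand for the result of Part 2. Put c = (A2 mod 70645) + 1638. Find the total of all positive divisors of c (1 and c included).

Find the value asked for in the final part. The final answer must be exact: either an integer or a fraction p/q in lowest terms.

37958

Part 1: cross terms: (-4*-35 - -10*1)=150, (-10*38 - 9*-35)=-65, (9*1 - -4*38)=161; twice the area = |246| = 246; area = 123; boundary points = 6 + 1 + 1 = 8; strictly interior points = area - boundary/2 + 1 = 120; answer 120
Part 2: A1 = 120; d = 10; -3*(10)^4 - 5*(10)^3 + 7*(10)^2 - 3*(10)^1 + 4 = (-30000) + (-5000) + (700) + (-30) + (4) = -34326; answer -34326
Part 3: A2 = -34326; c = 37957; 37957 is prime, so its only divisors are 1 and 37957; sigma = 1 + 37957 = 37958; answer 37958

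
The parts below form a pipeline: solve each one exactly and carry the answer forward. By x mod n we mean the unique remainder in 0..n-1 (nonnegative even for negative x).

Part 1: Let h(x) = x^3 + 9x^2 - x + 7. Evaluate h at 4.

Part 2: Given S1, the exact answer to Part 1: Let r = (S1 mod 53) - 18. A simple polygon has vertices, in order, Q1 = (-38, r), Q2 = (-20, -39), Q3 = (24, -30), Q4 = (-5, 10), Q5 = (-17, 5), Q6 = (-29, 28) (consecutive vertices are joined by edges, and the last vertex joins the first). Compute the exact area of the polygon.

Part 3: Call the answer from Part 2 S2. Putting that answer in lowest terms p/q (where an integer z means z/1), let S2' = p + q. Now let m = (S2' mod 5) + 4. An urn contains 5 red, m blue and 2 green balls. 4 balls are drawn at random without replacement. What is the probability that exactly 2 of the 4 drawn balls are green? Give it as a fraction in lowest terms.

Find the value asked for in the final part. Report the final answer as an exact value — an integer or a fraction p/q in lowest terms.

Part 1: 1*(4)^3 + 9*(4)^2 - 1*(4)^1 + 7 = (64) + (144) + (-4) + (7) = 211; answer 211
Part 2: S1 = 211; r = 34; cross terms: (-38*-39 - -20*34)=2162, (-20*-30 - 24*-39)=1536, (24*10 - -5*-30)=90, (-5*5 - -17*10)=145, (-17*28 - -29*5)=-331, (-29*34 - -38*28)=78; twice the area = |3680| = 3680; area = 1840; answer 1840
Part 3: S2 = 1840; threaded value p + q = 1841; m = 5; total draws C(12,4) = 495; favorable C(2,2)*C(10,2) = 45; P = 1/11; answer 1/11

1/11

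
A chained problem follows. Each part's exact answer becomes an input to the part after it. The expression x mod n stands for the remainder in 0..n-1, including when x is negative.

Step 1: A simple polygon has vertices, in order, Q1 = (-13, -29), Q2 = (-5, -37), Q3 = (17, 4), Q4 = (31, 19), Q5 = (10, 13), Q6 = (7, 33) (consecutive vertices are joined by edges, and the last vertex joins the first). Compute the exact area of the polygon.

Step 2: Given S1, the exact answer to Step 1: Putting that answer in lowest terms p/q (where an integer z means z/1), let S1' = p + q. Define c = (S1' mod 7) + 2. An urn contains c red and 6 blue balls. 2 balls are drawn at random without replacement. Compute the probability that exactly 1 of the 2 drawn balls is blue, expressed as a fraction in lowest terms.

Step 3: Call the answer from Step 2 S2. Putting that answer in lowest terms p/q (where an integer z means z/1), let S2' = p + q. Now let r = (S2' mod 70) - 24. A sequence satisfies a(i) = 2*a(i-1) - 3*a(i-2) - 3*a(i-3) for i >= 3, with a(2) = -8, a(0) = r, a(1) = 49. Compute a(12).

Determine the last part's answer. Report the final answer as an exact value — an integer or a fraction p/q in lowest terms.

-60128

Step 1: cross terms: (-13*-37 - -5*-29)=336, (-5*4 - 17*-37)=609, (17*19 - 31*4)=199, (31*13 - 10*19)=213, (10*33 - 7*13)=239, (7*-29 - -13*33)=226; twice the area = |1822| = 1822; area = 911; answer 911
Step 2: S1 = 911; threaded value p + q = 912; c = 4; total draws C(10,2) = 45; favorable C(6,1)*C(4,1) = 24; P = 8/15; answer 8/15
Step 3: S2 = 8/15; threaded value p + q = 23; r = -1; a(3) = 2*(-8) - 3*(49) - 3*(-1) = -160; iterating: a(3)=-160, a(4)=-443, a(5)=-382, a(6)=1045, a(7)=4565, a(8)=7141, a(9)=-2548, a(10)=-40214, a(11)=-94207, a(12)=-60128; answer -60128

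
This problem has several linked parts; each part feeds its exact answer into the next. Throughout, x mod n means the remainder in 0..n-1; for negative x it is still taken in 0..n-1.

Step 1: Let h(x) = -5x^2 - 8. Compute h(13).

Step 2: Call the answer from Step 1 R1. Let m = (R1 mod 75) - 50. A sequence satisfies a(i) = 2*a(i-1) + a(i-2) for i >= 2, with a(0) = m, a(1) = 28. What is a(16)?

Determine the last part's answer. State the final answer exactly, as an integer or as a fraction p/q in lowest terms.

Step 1: -5*(13)^2 - 8 = (-845) + (-8) = -853; answer -853
Step 2: R1 = -853; m = -3; a(2) = 2*(28) + 1*(-3) = 53; iterating: a(2)=53, a(3)=134, a(4)=321, a(5)=776, a(6)=1873, a(7)=4522, a(8)=10917, a(9)=26356, a(10)=63629, a(11)=153614, a(12)=370857, a(13)=895328, a(14)=2161513, a(15)=5218354, a(16)=12598221; answer 12598221

12598221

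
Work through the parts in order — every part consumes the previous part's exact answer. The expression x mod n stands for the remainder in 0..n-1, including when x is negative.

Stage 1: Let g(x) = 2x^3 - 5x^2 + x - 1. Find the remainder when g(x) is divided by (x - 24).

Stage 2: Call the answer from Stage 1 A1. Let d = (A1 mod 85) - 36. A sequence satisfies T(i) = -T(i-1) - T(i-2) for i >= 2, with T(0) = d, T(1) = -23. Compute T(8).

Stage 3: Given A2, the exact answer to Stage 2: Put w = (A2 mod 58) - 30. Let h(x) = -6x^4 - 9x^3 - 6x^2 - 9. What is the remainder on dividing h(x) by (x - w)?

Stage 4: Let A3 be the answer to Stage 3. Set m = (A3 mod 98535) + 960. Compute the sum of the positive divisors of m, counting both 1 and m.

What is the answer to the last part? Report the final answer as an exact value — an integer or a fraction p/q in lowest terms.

Stage 1: remainder = value at the root: 2*(24)^3 - 5*(24)^2 + 1*(24)^1 - 1 = (27648) + (-2880) + (24) + (-1) = 24791; answer 24791
Stage 2: A1 = 24791; d = 20; T(2) = -1*(-23) - 1*(20) = 3; iterating: T(2)=3, T(3)=20, T(4)=-23, T(5)=3, T(6)=20, T(7)=-23, T(8)=3; answer 3
Stage 3: A2 = 3; w = -27; remainder = value at the root: -6*(-27)^4 - 9*(-27)^3 - 6*(-27)^2 - 9 = (-3188646) + (177147) + (-4374) + (-9) = -3015882; answer -3015882
Stage 4: A3 = -3015882; m = 39663; 39663 = 3^3 * 13 * 113; sigma = (1 + 3 + 9 + 27) * (1 + 13) * (1 + 113) = 40 * 14 * 114 = 63840; answer 63840

63840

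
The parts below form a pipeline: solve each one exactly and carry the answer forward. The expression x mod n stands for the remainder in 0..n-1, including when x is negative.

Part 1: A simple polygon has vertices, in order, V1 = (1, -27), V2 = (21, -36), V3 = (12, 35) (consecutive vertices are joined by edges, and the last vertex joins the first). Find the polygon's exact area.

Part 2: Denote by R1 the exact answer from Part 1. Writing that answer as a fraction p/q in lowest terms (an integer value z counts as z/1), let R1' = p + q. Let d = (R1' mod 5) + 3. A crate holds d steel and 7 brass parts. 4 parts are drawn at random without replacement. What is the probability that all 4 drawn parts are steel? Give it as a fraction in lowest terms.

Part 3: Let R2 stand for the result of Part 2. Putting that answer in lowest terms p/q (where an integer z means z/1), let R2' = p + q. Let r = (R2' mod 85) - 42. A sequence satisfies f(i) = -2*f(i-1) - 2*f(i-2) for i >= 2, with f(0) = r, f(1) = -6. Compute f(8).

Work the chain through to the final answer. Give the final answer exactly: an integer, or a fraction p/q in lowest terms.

Part 1: cross terms: (1*-36 - 21*-27)=531, (21*35 - 12*-36)=1167, (12*-27 - 1*35)=-359; twice the area = |1339| = 1339; area = 1339/2; answer 1339/2
Part 2: R1 = 1339/2; threaded value p + q = 1341; d = 4; total draws C(11,4) = 330; favorable C(4,4) = 1; P = 1/330; answer 1/330
Part 3: R2 = 1/330; threaded value p + q = 331; r = 34; f(2) = -2*(-6) - 2*(34) = -56; iterating: f(2)=-56, f(3)=124, f(4)=-136, f(5)=24, f(6)=224, f(7)=-496, f(8)=544; answer 544

544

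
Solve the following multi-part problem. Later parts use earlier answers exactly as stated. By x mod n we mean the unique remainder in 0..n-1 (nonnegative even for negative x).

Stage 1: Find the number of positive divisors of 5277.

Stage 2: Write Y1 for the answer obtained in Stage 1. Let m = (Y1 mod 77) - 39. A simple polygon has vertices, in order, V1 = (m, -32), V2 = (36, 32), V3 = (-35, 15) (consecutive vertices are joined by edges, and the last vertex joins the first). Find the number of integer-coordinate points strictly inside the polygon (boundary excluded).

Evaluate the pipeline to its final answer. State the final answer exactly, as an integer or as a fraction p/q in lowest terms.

1645

Stage 1: 5277 = 3 * 1759; number of divisors = (1+1) * (1+1) = 4; answer 4
Stage 2: Y1 = 4; m = -35; cross terms: (-35*32 - 36*-32)=32, (36*15 - -35*32)=1660, (-35*-32 - -35*15)=1645; twice the area = |3337| = 3337; area = 3337/2; boundary points = 1 + 1 + 47 = 49; strictly interior points = area - boundary/2 + 1 = 1645; answer 1645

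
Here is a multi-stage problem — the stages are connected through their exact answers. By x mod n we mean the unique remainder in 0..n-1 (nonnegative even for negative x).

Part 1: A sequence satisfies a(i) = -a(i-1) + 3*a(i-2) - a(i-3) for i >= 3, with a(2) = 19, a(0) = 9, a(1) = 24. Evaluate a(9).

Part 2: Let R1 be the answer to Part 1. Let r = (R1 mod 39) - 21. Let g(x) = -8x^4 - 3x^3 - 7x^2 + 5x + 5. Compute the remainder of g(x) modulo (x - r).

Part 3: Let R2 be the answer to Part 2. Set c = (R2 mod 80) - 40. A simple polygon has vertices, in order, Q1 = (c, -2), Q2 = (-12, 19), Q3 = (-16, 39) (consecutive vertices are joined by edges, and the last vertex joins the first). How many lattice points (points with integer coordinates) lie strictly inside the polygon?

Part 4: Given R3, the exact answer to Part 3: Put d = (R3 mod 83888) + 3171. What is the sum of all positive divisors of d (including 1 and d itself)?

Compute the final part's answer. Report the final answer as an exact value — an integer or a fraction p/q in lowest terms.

Part 1: a(3) = -1*(19) + 3*(24) - 1*(9) = 44; iterating: a(3)=44, a(4)=-11, a(5)=124, a(6)=-201, a(7)=584, a(8)=-1311, a(9)=3264; answer 3264
Part 2: R1 = 3264; r = 6; remainder = value at the root: -8*(6)^4 - 3*(6)^3 - 7*(6)^2 + 5*(6)^1 + 5 = (-10368) + (-648) + (-252) + (30) + (5) = -11233; answer -11233
Part 3: R2 = -11233; c = 7; cross terms: (7*19 - -12*-2)=109, (-12*39 - -16*19)=-164, (-16*-2 - 7*39)=-241; twice the area = |-296| = 296; area = 148; boundary points = 1 + 4 + 1 = 6; strictly interior points = area - boundary/2 + 1 = 146; answer 146
Part 4: R3 = 146; d = 3317; 3317 = 31 * 107; sigma = (1 + 31) * (1 + 107) = 32 * 108 = 3456; answer 3456

3456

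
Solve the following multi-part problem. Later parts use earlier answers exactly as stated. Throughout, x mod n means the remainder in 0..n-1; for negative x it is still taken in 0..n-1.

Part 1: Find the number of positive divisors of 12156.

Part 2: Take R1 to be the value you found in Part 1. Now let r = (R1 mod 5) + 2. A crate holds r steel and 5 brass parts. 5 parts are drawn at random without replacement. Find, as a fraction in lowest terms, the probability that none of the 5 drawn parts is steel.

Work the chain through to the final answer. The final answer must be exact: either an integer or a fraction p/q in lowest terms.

1/126

Part 1: 12156 = 2^2 * 3 * 1013; number of divisors = (2+1) * (1+1) * (1+1) = 12; answer 12
Part 2: R1 = 12; r = 4; total draws C(9,5) = 126; favorable C(5,5) = 1; P = 1/126; answer 1/126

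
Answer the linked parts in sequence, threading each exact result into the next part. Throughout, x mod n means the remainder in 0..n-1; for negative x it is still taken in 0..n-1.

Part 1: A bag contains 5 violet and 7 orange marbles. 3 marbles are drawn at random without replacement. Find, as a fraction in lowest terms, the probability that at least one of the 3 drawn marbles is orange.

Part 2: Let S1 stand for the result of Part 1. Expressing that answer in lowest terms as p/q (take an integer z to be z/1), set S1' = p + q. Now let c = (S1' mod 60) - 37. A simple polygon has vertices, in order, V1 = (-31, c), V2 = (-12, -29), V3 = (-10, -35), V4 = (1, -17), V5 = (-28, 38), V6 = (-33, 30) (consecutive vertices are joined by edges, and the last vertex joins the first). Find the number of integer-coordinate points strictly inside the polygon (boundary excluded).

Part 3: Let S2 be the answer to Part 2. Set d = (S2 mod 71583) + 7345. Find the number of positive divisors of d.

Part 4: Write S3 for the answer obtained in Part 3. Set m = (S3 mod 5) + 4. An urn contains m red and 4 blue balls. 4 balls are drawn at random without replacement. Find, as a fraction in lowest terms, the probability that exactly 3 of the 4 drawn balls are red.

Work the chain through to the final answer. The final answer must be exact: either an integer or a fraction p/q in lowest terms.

Part 1: total draws C(12,3) = 220; complement C(5,3) = 10; favorable 220 - 10 = 210; P = 21/22; answer 21/22
Part 2: S1 = 21/22; threaded value p + q = 43; c = 6; cross terms: (-31*-29 - -12*6)=971, (-12*-35 - -10*-29)=130, (-10*-17 - 1*-35)=205, (1*38 - -28*-17)=-438, (-28*30 - -33*38)=414, (-33*6 - -31*30)=732; twice the area = |2014| = 2014; area = 1007; boundary points = 1 + 2 + 1 + 1 + 1 + 2 = 8; strictly interior points = area - boundary/2 + 1 = 1004; answer 1004
Part 3: S2 = 1004; d = 8349; 8349 = 3 * 11^2 * 23; number of divisors = (1+1) * (2+1) * (1+1) = 12; answer 12
Part 4: S3 = 12; m = 6; total draws C(10,4) = 210; favorable C(6,3)*C(4,1) = 80; P = 8/21; answer 8/21

8/21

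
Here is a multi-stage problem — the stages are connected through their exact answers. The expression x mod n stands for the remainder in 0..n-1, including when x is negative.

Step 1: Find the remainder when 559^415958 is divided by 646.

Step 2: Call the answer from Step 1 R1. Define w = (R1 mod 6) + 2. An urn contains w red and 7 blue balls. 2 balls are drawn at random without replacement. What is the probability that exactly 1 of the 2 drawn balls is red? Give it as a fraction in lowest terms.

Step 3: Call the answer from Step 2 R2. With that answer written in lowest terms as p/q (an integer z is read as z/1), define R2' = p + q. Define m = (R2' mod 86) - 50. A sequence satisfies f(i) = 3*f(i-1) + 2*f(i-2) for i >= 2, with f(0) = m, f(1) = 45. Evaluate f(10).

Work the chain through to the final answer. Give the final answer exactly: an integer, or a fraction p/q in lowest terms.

2018705

Step 1: squarings mod 646: 559^1=559, 559^2=463, 559^4=543, 559^8=273, 559^16=239, 559^32=273, 559^64=239, 559^128=273, 559^256=239, 559^512=273, 559^1024=239, 559^2048=273, 559^4096=239, 559^8192=273, 559^16384=239, 559^32768=273, 559^65536=239, 559^131072=273, 559^262144=239; 559^415958 = 559^2 * 559^4 * 559^16 * 559^64 * 559^128 * 559^2048 * 559^4096 * 559^16384 * 559^131072 * 559^262144 = 387 (mod 646); answer 387
Step 2: R1 = 387; w = 5; total draws C(12,2) = 66; favorable C(5,1)*C(7,1) = 35; P = 35/66; answer 35/66
Step 3: R2 = 35/66; threaded value p + q = 101; m = -35; f(2) = 3*(45) + 2*(-35) = 65; iterating: f(2)=65, f(3)=285, f(4)=985, f(5)=3525, f(6)=12545, f(7)=44685, f(8)=159145, f(9)=566805, f(10)=2018705; answer 2018705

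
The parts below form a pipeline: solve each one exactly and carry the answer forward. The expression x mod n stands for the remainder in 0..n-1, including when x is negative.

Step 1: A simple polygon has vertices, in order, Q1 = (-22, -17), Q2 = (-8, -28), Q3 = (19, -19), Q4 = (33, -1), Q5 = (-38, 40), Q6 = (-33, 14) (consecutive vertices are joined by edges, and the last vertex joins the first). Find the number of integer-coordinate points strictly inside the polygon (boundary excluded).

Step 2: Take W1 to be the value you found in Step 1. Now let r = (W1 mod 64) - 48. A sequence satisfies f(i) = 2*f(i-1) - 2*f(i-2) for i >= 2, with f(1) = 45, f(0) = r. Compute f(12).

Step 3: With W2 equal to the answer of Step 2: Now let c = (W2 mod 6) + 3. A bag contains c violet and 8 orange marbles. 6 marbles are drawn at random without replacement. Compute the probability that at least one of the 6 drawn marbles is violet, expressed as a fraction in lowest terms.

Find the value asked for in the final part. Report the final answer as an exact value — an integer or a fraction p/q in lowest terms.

Step 1: cross terms: (-22*-28 - -8*-17)=480, (-8*-19 - 19*-28)=684, (19*-1 - 33*-19)=608, (33*40 - -38*-1)=1282, (-38*14 - -33*40)=788, (-33*-17 - -22*14)=869; twice the area = |4711| = 4711; area = 4711/2; boundary points = 1 + 9 + 2 + 1 + 1 + 1 = 15; strictly interior points = area - boundary/2 + 1 = 2349; answer 2349
Step 2: W1 = 2349; r = -3; f(2) = 2*(45) - 2*(-3) = 96; iterating: f(2)=96, f(3)=102, f(4)=12, f(5)=-180, f(6)=-384, f(7)=-408, f(8)=-48, f(9)=720, f(10)=1536, f(11)=1632, f(12)=192; answer 192
Step 3: W2 = 192; c = 3; total draws C(11,6) = 462; complement C(8,6) = 28; favorable 462 - 28 = 434; P = 31/33; answer 31/33

31/33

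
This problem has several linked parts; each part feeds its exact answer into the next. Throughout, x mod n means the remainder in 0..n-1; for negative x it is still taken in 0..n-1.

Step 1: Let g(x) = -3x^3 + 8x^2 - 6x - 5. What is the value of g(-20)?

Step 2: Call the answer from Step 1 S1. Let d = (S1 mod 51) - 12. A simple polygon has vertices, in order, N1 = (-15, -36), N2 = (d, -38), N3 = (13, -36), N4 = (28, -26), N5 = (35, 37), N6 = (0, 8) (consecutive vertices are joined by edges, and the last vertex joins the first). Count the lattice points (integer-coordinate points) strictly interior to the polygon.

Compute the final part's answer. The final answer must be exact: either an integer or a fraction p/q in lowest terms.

Step 1: -3*(-20)^3 + 8*(-20)^2 - 6*(-20)^1 - 5 = (24000) + (3200) + (120) + (-5) = 27315; answer 27315
Step 2: S1 = 27315; d = 18; cross terms: (-15*-38 - 18*-36)=1218, (18*-36 - 13*-38)=-154, (13*-26 - 28*-36)=670, (28*37 - 35*-26)=1946, (35*8 - 0*37)=280, (0*-36 - -15*8)=120; twice the area = |4080| = 4080; area = 2040; boundary points = 1 + 1 + 5 + 7 + 1 + 1 = 16; strictly interior points = area - boundary/2 + 1 = 2033; answer 2033

2033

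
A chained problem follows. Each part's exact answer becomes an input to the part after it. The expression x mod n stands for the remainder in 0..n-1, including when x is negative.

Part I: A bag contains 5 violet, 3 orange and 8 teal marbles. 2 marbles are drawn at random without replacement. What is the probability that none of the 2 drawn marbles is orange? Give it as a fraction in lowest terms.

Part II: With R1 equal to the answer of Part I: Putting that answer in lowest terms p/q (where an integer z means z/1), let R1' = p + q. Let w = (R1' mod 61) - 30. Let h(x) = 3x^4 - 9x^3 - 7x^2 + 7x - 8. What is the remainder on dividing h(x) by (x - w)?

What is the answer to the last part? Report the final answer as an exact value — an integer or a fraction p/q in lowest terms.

Part I: total draws C(16,2) = 120; favorable C(13,2) = 78; P = 13/20; answer 13/20
Part II: R1 = 13/20; threaded value p + q = 33; w = 3; remainder = value at the root: 3*(3)^4 - 9*(3)^3 - 7*(3)^2 + 7*(3)^1 - 8 = (243) + (-243) + (-63) + (21) + (-8) = -50; answer -50

-50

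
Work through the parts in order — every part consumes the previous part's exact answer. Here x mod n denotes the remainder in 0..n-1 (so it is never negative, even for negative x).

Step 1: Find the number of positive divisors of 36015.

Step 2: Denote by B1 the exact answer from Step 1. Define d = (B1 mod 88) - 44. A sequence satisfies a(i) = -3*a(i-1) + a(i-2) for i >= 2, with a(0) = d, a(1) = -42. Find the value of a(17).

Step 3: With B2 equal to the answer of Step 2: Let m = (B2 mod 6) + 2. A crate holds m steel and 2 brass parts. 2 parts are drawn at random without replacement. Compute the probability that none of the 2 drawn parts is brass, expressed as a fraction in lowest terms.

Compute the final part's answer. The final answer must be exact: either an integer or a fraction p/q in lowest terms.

Step 1: 36015 = 3 * 5 * 7^4; number of divisors = (1+1) * (1+1) * (4+1) = 20; answer 20
Step 2: B1 = 20; d = -24; a(2) = -3*(-42) + 1*(-24) = 102; iterating: a(2)=102, a(3)=-348, a(4)=1146, a(5)=-3786, a(6)=12504, a(7)=-41298, a(8)=136398, a(9)=-450492, a(10)=1487874, a(11)=-4914114, a(12)=16230216, a(13)=-53604762, a(14)=177044502, a(15)=-584738268, a(16)=1931259306, a(17)=-6378516186; answer -6378516186
Step 3: B2 = -6378516186; m = 2; total draws C(4,2) = 6; favorable C(2,2) = 1; P = 1/6; answer 1/6

1/6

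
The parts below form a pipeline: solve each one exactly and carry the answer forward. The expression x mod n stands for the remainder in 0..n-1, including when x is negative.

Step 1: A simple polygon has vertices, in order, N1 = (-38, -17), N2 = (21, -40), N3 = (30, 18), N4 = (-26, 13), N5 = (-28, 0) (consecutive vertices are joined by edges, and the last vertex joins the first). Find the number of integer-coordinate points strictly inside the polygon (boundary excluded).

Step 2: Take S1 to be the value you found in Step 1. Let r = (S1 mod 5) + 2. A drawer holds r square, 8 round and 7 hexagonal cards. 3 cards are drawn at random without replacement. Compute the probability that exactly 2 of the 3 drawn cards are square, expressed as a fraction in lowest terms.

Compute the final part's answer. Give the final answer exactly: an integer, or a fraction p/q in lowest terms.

3/136

Step 1: cross terms: (-38*-40 - 21*-17)=1877, (21*18 - 30*-40)=1578, (30*13 - -26*18)=858, (-26*0 - -28*13)=364, (-28*-17 - -38*0)=476; twice the area = |5153| = 5153; area = 5153/2; boundary points = 1 + 1 + 1 + 1 + 1 = 5; strictly interior points = area - boundary/2 + 1 = 2575; answer 2575
Step 2: S1 = 2575; r = 2; total draws C(17,3) = 680; favorable C(2,2)*C(15,1) = 15; P = 3/136; answer 3/136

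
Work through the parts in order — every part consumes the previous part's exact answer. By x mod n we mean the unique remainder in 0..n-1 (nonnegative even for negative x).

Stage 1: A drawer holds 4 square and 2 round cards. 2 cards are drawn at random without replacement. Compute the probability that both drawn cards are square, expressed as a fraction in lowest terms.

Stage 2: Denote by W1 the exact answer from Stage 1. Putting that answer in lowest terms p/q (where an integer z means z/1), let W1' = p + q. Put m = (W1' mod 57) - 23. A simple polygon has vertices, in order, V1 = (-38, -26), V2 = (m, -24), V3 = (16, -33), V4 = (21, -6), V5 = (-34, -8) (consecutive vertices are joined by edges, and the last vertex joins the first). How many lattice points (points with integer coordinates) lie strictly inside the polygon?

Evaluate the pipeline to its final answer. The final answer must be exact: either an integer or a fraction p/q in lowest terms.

1104

Stage 1: total draws C(6,2) = 15; favorable C(4,2) = 6; P = 2/5; answer 2/5
Stage 2: W1 = 2/5; threaded value p + q = 7; m = -16; cross terms: (-38*-24 - -16*-26)=496, (-16*-33 - 16*-24)=912, (16*-6 - 21*-33)=597, (21*-8 - -34*-6)=-372, (-34*-26 - -38*-8)=580; twice the area = |2213| = 2213; area = 2213/2; boundary points = 2 + 1 + 1 + 1 + 2 = 7; strictly interior points = area - boundary/2 + 1 = 1104; answer 1104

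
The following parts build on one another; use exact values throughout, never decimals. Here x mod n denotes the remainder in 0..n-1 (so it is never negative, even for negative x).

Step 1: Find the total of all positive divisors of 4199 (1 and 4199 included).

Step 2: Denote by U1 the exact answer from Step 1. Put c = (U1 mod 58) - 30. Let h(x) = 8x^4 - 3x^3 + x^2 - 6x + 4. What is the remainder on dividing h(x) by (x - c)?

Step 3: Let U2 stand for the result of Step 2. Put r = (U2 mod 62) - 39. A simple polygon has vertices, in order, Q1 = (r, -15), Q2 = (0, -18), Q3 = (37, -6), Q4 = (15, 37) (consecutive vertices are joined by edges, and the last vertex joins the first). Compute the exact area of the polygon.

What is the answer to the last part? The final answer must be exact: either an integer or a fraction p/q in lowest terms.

3715/2

Step 1: 4199 = 13 * 17 * 19; sigma = (1 + 13) * (1 + 17) * (1 + 19) = 14 * 18 * 20 = 5040; answer 5040
Step 2: U1 = 5040; c = 22; remainder = value at the root: 8*(22)^4 - 3*(22)^3 + 1*(22)^2 - 6*(22)^1 + 4 = (1874048) + (-31944) + (484) + (-132) + (4) = 1842460; answer 1842460
Step 3: U2 = 1842460; r = -33; cross terms: (-33*-18 - 0*-15)=594, (0*-6 - 37*-18)=666, (37*37 - 15*-6)=1459, (15*-15 - -33*37)=996; twice the area = |3715| = 3715; area = 3715/2; answer 3715/2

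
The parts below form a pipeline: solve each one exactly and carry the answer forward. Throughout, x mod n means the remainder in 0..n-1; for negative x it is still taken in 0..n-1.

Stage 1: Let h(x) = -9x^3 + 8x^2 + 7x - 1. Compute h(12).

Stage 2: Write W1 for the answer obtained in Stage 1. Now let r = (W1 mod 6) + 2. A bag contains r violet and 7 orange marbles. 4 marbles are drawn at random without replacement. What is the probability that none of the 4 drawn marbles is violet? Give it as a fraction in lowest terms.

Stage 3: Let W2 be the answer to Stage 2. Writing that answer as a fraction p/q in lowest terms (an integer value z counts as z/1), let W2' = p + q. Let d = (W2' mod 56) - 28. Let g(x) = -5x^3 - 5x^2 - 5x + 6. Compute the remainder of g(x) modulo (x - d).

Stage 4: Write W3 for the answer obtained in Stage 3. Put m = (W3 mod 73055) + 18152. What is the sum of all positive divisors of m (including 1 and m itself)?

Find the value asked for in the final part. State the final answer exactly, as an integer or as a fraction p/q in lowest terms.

124000

Stage 1: -9*(12)^3 + 8*(12)^2 + 7*(12)^1 - 1 = (-15552) + (1152) + (84) + (-1) = -14317; answer -14317
Stage 2: W1 = -14317; r = 7; total draws C(14,4) = 1001; favorable C(7,4) = 35; P = 5/143; answer 5/143
Stage 3: W2 = 5/143; threaded value p + q = 148; d = 8; remainder = value at the root: -5*(8)^3 - 5*(8)^2 - 5*(8)^1 + 6 = (-2560) + (-320) + (-40) + (6) = -2914; answer -2914
Stage 4: W3 = -2914; m = 88293; 88293 = 3 * 19 * 1549; sigma = (1 + 3) * (1 + 19) * (1 + 1549) = 4 * 20 * 1550 = 124000; answer 124000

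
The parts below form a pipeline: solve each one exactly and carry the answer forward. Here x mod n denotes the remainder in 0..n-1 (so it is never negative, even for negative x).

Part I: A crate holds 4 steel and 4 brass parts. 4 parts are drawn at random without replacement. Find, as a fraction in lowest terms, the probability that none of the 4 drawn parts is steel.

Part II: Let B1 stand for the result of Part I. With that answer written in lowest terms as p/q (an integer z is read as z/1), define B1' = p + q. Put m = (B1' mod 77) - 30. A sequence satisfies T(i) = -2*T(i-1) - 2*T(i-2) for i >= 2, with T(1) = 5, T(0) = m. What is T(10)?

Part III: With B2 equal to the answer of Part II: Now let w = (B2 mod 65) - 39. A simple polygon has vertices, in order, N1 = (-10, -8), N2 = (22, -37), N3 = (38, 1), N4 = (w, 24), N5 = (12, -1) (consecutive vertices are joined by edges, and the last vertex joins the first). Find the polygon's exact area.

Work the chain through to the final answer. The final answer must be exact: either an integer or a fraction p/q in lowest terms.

1262

Part I: total draws C(8,4) = 70; favorable C(4,4) = 1; P = 1/70; answer 1/70
Part II: B1 = 1/70; threaded value p + q = 71; m = 41; T(2) = -2*(5) - 2*(41) = -92; iterating: T(2)=-92, T(3)=174, T(4)=-164, T(5)=-20, T(6)=368, T(7)=-696, T(8)=656, T(9)=80, T(10)=-1472; answer -1472
Part III: B2 = -1472; w = -16; cross terms: (-10*-37 - 22*-8)=546, (22*1 - 38*-37)=1428, (38*24 - -16*1)=928, (-16*-1 - 12*24)=-272, (12*-8 - -10*-1)=-106; twice the area = |2524| = 2524; area = 1262; answer 1262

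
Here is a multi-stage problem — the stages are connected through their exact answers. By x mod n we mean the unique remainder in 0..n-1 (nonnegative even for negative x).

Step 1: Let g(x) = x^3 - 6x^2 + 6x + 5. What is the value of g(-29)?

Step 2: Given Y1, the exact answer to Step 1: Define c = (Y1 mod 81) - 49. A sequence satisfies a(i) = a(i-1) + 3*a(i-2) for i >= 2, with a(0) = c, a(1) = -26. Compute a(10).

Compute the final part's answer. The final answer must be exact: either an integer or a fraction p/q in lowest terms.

Step 1: 1*(-29)^3 - 6*(-29)^2 + 6*(-29)^1 + 5 = (-24389) + (-5046) + (-174) + (5) = -29604; answer -29604
Step 2: Y1 = -29604; c = -7; a(2) = 1*(-26) + 3*(-7) = -47; iterating: a(2)=-47, a(3)=-125, a(4)=-266, a(5)=-641, a(6)=-1439, a(7)=-3362, a(8)=-7679, a(9)=-17765, a(10)=-40802; answer -40802

-40802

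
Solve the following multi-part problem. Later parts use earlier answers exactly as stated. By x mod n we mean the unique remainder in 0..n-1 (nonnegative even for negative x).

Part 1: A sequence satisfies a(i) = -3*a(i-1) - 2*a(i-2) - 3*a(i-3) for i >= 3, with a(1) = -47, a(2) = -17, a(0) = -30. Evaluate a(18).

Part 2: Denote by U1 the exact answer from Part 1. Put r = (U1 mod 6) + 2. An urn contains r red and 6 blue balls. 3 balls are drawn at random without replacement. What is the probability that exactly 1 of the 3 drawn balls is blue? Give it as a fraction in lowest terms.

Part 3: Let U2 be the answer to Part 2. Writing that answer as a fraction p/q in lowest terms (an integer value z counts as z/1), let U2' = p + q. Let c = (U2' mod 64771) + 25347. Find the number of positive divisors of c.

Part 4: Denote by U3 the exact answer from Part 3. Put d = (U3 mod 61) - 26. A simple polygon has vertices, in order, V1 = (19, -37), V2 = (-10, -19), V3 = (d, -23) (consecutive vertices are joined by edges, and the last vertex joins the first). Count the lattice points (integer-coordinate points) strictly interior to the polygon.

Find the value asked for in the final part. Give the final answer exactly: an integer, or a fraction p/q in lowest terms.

164

Part 1: a(3) = -3*(-17) - 2*(-47) - 3*(-30) = 235; iterating: a(3)=235, a(4)=-530, a(5)=1171, a(6)=-3158, a(7)=8722, a(8)=-23363, a(9)=62119, a(10)=-165797, a(11)=443242, a(12)=-1184489, a(13)=3164374, a(14)=-8453870, a(15)=22586329, a(16)=-60344369, a(17)=161222059, a(18)=-430736426; answer -430736426
Part 2: U1 = -430736426; r = 6; total draws C(12,3) = 220; favorable C(6,1)*C(6,2) = 90; P = 9/22; answer 9/22
Part 3: U2 = 9/22; threaded value p + q = 31; c = 25378; 25378 = 2 * 12689; number of divisors = (1+1) * (1+1) = 4; answer 4
Part 4: U3 = 4; d = -22; cross terms: (19*-19 - -10*-37)=-731, (-10*-23 - -22*-19)=-188, (-22*-37 - 19*-23)=1251; twice the area = |332| = 332; area = 166; boundary points = 1 + 4 + 1 = 6; strictly interior points = area - boundary/2 + 1 = 164; answer 164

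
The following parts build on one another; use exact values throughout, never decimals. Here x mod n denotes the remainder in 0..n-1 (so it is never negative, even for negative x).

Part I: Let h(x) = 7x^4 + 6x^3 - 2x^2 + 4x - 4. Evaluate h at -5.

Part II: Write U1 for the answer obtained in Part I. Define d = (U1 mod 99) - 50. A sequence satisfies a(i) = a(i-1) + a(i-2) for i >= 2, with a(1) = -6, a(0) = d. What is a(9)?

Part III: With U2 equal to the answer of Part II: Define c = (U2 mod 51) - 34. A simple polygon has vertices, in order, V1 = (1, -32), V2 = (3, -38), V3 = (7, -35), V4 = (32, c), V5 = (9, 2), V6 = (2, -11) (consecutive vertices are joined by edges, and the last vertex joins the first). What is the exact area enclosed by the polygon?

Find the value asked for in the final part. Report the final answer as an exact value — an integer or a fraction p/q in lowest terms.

1231/2

Part I: 7*(-5)^4 + 6*(-5)^3 - 2*(-5)^2 + 4*(-5)^1 - 4 = (4375) + (-750) + (-50) + (-20) + (-4) = 3551; answer 3551
Part II: U1 = 3551; d = 36; a(2) = 1*(-6) + 1*(36) = 30; iterating: a(2)=30, a(3)=24, a(4)=54, a(5)=78, a(6)=132, a(7)=210, a(8)=342, a(9)=552; answer 552
Part III: U2 = 552; c = 8; cross terms: (1*-38 - 3*-32)=58, (3*-35 - 7*-38)=161, (7*8 - 32*-35)=1176, (32*2 - 9*8)=-8, (9*-11 - 2*2)=-103, (2*-32 - 1*-11)=-53; twice the area = |1231| = 1231; area = 1231/2; answer 1231/2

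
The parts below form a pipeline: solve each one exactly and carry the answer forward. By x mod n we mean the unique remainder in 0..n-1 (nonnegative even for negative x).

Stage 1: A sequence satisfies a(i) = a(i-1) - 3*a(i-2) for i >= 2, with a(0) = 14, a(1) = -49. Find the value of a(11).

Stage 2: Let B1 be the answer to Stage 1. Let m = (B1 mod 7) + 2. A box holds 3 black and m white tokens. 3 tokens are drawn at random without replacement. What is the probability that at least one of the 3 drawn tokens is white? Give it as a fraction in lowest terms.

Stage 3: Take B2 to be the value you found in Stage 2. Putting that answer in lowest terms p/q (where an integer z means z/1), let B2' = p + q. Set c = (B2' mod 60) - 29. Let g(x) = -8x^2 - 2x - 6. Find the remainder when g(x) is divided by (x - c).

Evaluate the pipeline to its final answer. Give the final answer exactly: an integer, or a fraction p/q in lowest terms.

Stage 1: a(2) = 1*(-49) - 3*(14) = -91; iterating: a(2)=-91, a(3)=56, a(4)=329, a(5)=161, a(6)=-826, a(7)=-1309, a(8)=1169, a(9)=5096, a(10)=1589, a(11)=-13699; answer -13699
Stage 2: B1 = -13699; m = 2; total draws C(5,3) = 10; complement C(3,3) = 1; favorable 10 - 1 = 9; P = 9/10; answer 9/10
Stage 3: B2 = 9/10; threaded value p + q = 19; c = -10; remainder = value at the root: -8*(-10)^2 - 2*(-10)^1 - 6 = (-800) + (20) + (-6) = -786; answer -786

-786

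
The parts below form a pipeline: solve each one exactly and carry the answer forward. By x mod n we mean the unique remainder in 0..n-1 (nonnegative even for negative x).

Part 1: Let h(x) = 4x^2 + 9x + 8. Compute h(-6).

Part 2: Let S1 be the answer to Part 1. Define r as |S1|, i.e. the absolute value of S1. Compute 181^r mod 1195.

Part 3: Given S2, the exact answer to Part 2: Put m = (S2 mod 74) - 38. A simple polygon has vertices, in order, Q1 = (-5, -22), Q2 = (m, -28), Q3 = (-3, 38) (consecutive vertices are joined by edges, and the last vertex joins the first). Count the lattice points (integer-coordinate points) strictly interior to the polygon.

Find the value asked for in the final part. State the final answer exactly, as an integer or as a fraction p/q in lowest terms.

902

Part 1: 4*(-6)^2 + 9*(-6)^1 + 8 = (144) + (-54) + (8) = 98; answer 98
Part 2: S1 = 98; r = 98; squarings mod 1195: 181^1=181, 181^2=496, 181^4=1041, 181^8=1011, 181^16=396, 181^32=271, 181^64=546; 181^98 = 181^2 * 181^32 * 181^64 = 211 (mod 1195); answer 211
Part 3: S2 = 211; m = 25; cross terms: (-5*-28 - 25*-22)=690, (25*38 - -3*-28)=866, (-3*-22 - -5*38)=256; twice the area = |1812| = 1812; area = 906; boundary points = 6 + 2 + 2 = 10; strictly interior points = area - boundary/2 + 1 = 902; answer 902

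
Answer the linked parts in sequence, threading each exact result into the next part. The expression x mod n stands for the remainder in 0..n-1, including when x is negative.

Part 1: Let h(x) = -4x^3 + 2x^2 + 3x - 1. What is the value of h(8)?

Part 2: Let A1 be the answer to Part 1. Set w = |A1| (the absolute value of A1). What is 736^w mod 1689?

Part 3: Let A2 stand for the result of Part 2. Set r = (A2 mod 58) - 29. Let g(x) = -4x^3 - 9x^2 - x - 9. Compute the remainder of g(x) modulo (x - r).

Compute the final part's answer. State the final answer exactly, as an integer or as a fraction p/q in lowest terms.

17059

Part 1: -4*(8)^3 + 2*(8)^2 + 3*(8)^1 - 1 = (-2048) + (128) + (24) + (-1) = -1897; answer -1897
Part 2: A1 = -1897; w = 1897; squarings mod 1689: 736^1=736, 736^2=1216, 736^4=781, 736^8=232, 736^16=1465, 736^32=1195, 736^64=820, 736^128=178, 736^256=1282, 736^512=127, 736^1024=928; 736^1897 = 736^1 * 736^8 * 736^32 * 736^64 * 736^256 * 736^512 * 736^1024 = 940 (mod 1689); answer 940
Part 3: A2 = 940; r = -17; remainder = value at the root: -4*(-17)^3 - 9*(-17)^2 - 1*(-17)^1 - 9 = (19652) + (-2601) + (17) + (-9) = 17059; answer 17059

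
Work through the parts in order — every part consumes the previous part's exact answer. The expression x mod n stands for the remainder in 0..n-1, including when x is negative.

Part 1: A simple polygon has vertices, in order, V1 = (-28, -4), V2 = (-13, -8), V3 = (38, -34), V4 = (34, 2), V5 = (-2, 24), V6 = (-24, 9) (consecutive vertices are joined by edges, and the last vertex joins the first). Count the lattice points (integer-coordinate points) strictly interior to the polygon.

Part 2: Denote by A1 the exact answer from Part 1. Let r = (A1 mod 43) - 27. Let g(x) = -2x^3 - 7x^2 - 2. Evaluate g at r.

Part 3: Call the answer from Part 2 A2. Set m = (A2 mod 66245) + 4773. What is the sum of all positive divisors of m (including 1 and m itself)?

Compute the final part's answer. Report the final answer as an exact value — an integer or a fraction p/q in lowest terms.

83592

Part 1: cross terms: (-28*-8 - -13*-4)=172, (-13*-34 - 38*-8)=746, (38*2 - 34*-34)=1232, (34*24 - -2*2)=820, (-2*9 - -24*24)=558, (-24*-4 - -28*9)=348; twice the area = |3876| = 3876; area = 1938; boundary points = 1 + 1 + 4 + 2 + 1 + 1 = 10; strictly interior points = area - boundary/2 + 1 = 1934; answer 1934
Part 2: A1 = 1934; r = 15; -2*(15)^3 - 7*(15)^2 - 2 = (-6750) + (-1575) + (-2) = -8327; answer -8327
Part 3: A2 = -8327; m = 62691; 62691 = 3 * 20897; sigma = (1 + 3) * (1 + 20897) = 4 * 20898 = 83592; answer 83592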